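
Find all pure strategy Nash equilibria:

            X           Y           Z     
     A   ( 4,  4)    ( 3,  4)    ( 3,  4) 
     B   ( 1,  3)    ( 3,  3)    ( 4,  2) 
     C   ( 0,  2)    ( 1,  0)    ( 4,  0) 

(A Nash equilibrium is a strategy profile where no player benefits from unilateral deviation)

Nash equilibrium: (A, X), (A, Y), (B, Y)

Work:
Best responses:
  P1 vs X: payoffs [4, 1, 0] → best response A (payoff 4)
  P1 vs Y: payoffs [3, 3, 1] → best response A/B (payoff 3)
  P1 vs Z: payoffs [3, 4, 4] → best response B/C (payoff 4)
  P2 vs A: payoffs [4, 4, 4] → best response X/Y/Z (payoff 4)
  P2 vs B: payoffs [3, 3, 2] → best response X/Y (payoff 3)
  P2 vs C: payoffs [2, 0, 0] → best response X (payoff 2)
Mutual best responses: (A,X), (A,Y), (B,Y) → Nash equilibria.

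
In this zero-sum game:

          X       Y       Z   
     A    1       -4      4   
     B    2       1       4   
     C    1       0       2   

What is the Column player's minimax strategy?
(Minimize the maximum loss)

Column should play Y, value = 1

Work:
Column player minimizes Row's maximum payoff:
Column X: max payoff to Row = 2
Column Y: max payoff to Row = 1
Column Z: max payoff to Row = 4
Minimum is 1, achieved by column Y.
Minimax strategy: Y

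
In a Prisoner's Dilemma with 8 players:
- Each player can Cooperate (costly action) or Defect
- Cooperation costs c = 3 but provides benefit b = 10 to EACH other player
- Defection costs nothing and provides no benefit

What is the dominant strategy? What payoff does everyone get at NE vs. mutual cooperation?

Dominant: Defect; NE payoff = 0; Coop payoff = 67

Work:
Defect dominates (saves cost c = 3, benefit to others is external)
NE: All defect → everyone gets 0
If all cooperate: each receives (7)×10 - 3 = 67
Social dilemma: 67 > 0 but NE gives 0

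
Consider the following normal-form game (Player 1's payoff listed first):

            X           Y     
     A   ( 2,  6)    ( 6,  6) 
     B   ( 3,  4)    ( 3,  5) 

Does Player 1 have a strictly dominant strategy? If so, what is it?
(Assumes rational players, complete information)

No strictly dominant strategy exists for Player 1

Work:
A strategy strictly dominates another if it gives a strictly higher payoff against every opponent action. Compare each pair of P1's strategies column-by-column:
  A vs B: [2 vs 3, 6 vs 3] → A does not strictly dominate B (column X: 2 ≤ 3)
  B vs A: [3 vs 2, 3 vs 6] → B does not strictly dominate A (column Y: 3 ≤ 6)
No single strategy strictly dominates all others → no strictly dominant strategy.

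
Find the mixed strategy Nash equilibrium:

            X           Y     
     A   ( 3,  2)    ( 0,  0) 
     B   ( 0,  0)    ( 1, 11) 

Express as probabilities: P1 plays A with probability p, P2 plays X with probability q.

p = 0.8462, q = 0.25

Work:
Find probabilities that make opponent indifferent:
P2 chooses q to make P1 indifferent between A and B
P1 chooses p to make P2 indifferent between X and Y
Mixed NE: P1 plays (A: 0.8462, B: 0.1538), P2 plays (X: 0.25, Y: 0.75)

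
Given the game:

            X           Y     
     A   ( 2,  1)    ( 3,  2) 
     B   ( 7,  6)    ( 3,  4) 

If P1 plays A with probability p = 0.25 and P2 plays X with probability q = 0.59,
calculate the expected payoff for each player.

E[P1] = 4.6225, E[P2] = 4.2375

Work:
E[P1] = p·q·π₁(A,X) + p·(1-q)·π₁(A,Y) + (1-p)·q·π₁(B,X) + (1-p)·(1-q)·π₁(B,Y)
= 0.25·0.59·2 + 0.25·0.41·3 + 0.75·0.59·7 + 0.75·0.41·3
= 4.6225

E[P2] = 4.2375 (similar calculation)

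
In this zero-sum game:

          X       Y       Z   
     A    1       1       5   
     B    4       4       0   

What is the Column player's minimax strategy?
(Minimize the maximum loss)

Column should play X or Y (all achieve the minimum), value = 4

Work:
Column player minimizes Row's maximum payoff:
Column X: max payoff to Row = 4
Column Y: max payoff to Row = 4
Column Z: max payoff to Row = 5
Minimum is 4, achieved by columns X, Y (tied).
Each of X or Y is a minimax strategy.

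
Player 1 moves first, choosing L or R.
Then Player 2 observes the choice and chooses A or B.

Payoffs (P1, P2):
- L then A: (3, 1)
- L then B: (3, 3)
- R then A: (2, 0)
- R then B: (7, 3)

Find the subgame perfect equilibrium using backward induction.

P1 plays R, P2 plays B after L and B after R; Payoff (7, 3)

Work:
Backward induction:
After L: P2 chooses B → P1 gets 3
After R: P2 chooses B → P1 gets 7
P1 chooses R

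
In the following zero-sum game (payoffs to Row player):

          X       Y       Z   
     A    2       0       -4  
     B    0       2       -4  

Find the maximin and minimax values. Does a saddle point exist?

Maximin = -4, Minimax = -4, Saddle: True

Work:
Row minimums: [-4, -4] → maximin = -4
Column maximums: [2, 2, -4] → minimax = -4
Saddle point exists! Game value = -4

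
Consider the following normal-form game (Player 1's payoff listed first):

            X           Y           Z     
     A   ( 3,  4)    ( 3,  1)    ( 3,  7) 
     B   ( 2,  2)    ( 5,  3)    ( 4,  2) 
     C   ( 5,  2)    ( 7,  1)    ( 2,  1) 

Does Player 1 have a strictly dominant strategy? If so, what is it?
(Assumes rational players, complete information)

No strictly dominant strategy exists for Player 1

Work:
A strategy strictly dominates another if it gives a strictly higher payoff against every opponent action. Compare each pair of P1's strategies column-by-column:
  A vs B: [3 vs 2, 3 vs 5, 3 vs 4] → A does not strictly dominate B (column Y: 3 ≤ 5)
  A vs C: [3 vs 5, 3 vs 7, 3 vs 2] → A does not strictly dominate C (column X: 3 ≤ 5)
  B vs A: [2 vs 3, 5 vs 3, 4 vs 3] → B does not strictly dominate A (column X: 2 ≤ 3)
  B vs C: [2 vs 5, 5 vs 7, 4 vs 2] → B does not strictly dominate C (column X: 2 ≤ 5)
  C vs A: [5 vs 3, 7 vs 3, 2 vs 3] → C does not strictly dominate A (column Z: 2 ≤ 3)
  C vs B: [5 vs 2, 7 vs 5, 2 vs 4] → C does not strictly dominate B (column Z: 2 ≤ 4)
No single strategy strictly dominates all others → no strictly dominant strategy.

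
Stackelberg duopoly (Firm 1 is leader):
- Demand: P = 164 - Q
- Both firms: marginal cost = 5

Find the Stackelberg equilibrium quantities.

q₁* (leader) = 79.5, q₂* (follower) = 39.75

Work:
Follower's reaction: q₂ = (a - c - q₁)/2
Leader substitutes: π₁ = q₁·(a - q₁ - (a-c-q₁)/2 - c)
FOC: q₁* = (164 - 5)/2 = 79.50
Then: q₂* = (164 - 5 - 79.5)/2 = 39.75
Leader has first-mover advantage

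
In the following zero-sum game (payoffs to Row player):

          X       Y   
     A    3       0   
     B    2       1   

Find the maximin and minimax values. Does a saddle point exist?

Maximin = 1, Minimax = 1, Saddle: True

Work:
Row minimums: [0, 1] → maximin = 1
Column maximums: [3, 1] → minimax = 1
Saddle point exists! Game value = 1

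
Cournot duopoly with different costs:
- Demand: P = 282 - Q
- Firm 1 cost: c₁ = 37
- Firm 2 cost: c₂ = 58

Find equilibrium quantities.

q₁* = 88.67, q₂* = 67.67

Work:
Reaction: q₁ = (282 - 37 - q₂)/2
Reaction: q₂ = (282 - 58 - q₁)/2
Solve simultaneously:
q₁* = (282 - 2×37 + 58)/3 = 88.67
q₂* = (282 - 2×58 + 37)/3 = 67.67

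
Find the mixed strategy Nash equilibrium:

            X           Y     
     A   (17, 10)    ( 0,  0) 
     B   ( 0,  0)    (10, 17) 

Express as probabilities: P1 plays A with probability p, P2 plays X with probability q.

p = 0.6296, q = 0.3704

Work:
Find probabilities that make opponent indifferent:
P2 chooses q to make P1 indifferent between A and B
P1 chooses p to make P2 indifferent between X and Y
Mixed NE: P1 plays (A: 0.6296, B: 0.3704), P2 plays (X: 0.3704, Y: 0.6296)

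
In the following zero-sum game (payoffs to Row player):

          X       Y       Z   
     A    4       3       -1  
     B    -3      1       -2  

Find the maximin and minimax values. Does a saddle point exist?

Maximin = -1, Minimax = -1, Saddle: True

Work:
Row minimums: [-1, -3] → maximin = -1
Column maximums: [4, 3, -1] → minimax = -1
Saddle point exists! Game value = -1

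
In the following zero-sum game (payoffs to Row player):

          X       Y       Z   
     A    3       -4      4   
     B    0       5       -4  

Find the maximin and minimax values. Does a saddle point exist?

Maximin = -4, Minimax = 3, Saddle: False

Work:
Row minimums: [-4, -4] → maximin = -4
Column maximums: [3, 5, 4] → minimax = 3
No saddle point (maximin ≠ minimax). Mixed strategy needed.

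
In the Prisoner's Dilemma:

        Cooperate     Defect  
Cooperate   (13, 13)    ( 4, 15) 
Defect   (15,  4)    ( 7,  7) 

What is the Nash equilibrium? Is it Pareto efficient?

(Defect, Defect) is NE; not Pareto efficient

Work:
Defect dominates Cooperate for both players:
If P2 cooperates: Defect (15) > Cooperate (13)
If P2 defects: Defect (7) > Cooperate (4)
NE: (Defect, Defect) with payoff (7, 7)
But (Cooperate, Cooperate) = (13, 13) Pareto dominates (7, 7)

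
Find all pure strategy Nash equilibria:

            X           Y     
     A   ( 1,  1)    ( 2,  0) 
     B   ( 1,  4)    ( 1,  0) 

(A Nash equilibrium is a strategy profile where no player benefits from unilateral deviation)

Nash equilibrium: (A, X), (B, X)

Work:
Best responses:
  P1 vs X: payoffs [1, 1] → best response A/B (payoff 1)
  P1 vs Y: payoffs [2, 1] → best response A (payoff 2)
  P2 vs A: payoffs [1, 0] → best response X (payoff 1)
  P2 vs B: payoffs [4, 0] → best response X (payoff 4)
Mutual best responses: (A,X), (B,X) → Nash equilibria.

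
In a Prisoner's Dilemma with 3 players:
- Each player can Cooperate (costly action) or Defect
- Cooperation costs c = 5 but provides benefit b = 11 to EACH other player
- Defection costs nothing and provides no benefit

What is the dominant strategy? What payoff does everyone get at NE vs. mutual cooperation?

Dominant: Defect; NE payoff = 0; Coop payoff = 17

Work:
Defect dominates (saves cost c = 5, benefit to others is external)
NE: All defect → everyone gets 0
If all cooperate: each receives (2)×11 - 5 = 17
Social dilemma: 17 > 0 but NE gives 0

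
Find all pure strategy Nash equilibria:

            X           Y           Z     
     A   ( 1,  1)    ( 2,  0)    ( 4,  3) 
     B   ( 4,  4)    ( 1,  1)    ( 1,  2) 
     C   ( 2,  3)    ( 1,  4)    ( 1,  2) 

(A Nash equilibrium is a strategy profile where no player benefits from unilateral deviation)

Nash equilibrium: (A, Z), (B, X)

Work:
Best responses:
  P1 vs X: payoffs [1, 4, 2] → best response B (payoff 4)
  P1 vs Y: payoffs [2, 1, 1] → best response A (payoff 2)
  P1 vs Z: payoffs [4, 1, 1] → best response A (payoff 4)
  P2 vs A: payoffs [1, 0, 3] → best response Z (payoff 3)
  P2 vs B: payoffs [4, 1, 2] → best response X (payoff 4)
  P2 vs C: payoffs [3, 4, 2] → best response Y (payoff 4)
Mutual best responses: (A,Z), (B,X) → Nash equilibria.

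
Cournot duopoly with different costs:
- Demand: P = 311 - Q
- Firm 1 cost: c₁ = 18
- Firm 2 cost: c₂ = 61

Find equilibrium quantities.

q₁* = 112.0, q₂* = 69.0

Work:
Reaction: q₁ = (311 - 18 - q₂)/2
Reaction: q₂ = (311 - 61 - q₁)/2
Solve simultaneously:
q₁* = (311 - 2×18 + 61)/3 = 112.0
q₂* = (311 - 2×61 + 18)/3 = 69.0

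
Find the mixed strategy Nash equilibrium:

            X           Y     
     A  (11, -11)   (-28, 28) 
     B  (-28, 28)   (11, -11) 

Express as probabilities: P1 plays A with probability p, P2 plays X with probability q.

p = 0.5, q = 0.5

Work:
Find probabilities that make opponent indifferent:
P2 chooses q to make P1 indifferent between A and B
P1 chooses p to make P2 indifferent between X and Y
Mixed NE: P1 plays (A: 0.5, B: 0.5), P2 plays (X: 0.5, Y: 0.5)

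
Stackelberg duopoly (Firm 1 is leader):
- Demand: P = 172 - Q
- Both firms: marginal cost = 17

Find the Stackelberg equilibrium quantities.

q₁* (leader) = 77.5, q₂* (follower) = 38.75

Work:
Follower's reaction: q₂ = (a - c - q₁)/2
Leader substitutes: π₁ = q₁·(a - q₁ - (a-c-q₁)/2 - c)
FOC: q₁* = (172 - 17)/2 = 77.50
Then: q₂* = (172 - 17 - 77.5)/2 = 38.75
Leader has first-mover advantage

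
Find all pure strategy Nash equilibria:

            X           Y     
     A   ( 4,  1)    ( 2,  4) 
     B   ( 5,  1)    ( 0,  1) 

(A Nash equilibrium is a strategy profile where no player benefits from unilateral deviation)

Nash equilibrium: (A, Y), (B, X)

Work:
Best responses:
  P1 vs X: payoffs [4, 5] → best response B (payoff 5)
  P1 vs Y: payoffs [2, 0] → best response A (payoff 2)
  P2 vs A: payoffs [1, 4] → best response Y (payoff 4)
  P2 vs B: payoffs [1, 1] → best response X/Y (payoff 1)
Mutual best responses: (A,Y), (B,X) → Nash equilibria.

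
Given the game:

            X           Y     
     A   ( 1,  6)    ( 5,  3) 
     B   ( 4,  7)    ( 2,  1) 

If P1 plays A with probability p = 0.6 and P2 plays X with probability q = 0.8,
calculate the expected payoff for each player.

E[P1] = 2.52, E[P2] = 5.56

Work:
E[P1] = p·q·π₁(A,X) + p·(1-q)·π₁(A,Y) + (1-p)·q·π₁(B,X) + (1-p)·(1-q)·π₁(B,Y)
= 0.6·0.8·1 + 0.6·0.2·5 + 0.4·0.8·4 + 0.4·0.2·2
= 2.52

E[P2] = 5.56 (similar calculation)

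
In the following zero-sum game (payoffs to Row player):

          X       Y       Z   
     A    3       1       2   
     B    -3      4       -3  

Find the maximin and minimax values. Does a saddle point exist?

Maximin = 1, Minimax = 2, Saddle: False

Work:
Row minimums: [1, -3] → maximin = 1
Column maximums: [3, 4, 2] → minimax = 2
No saddle point (maximin ≠ minimax). Mixed strategy needed.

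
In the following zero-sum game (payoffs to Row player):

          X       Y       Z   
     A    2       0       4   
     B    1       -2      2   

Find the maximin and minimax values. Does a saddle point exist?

Maximin = 0, Minimax = 0, Saddle: True

Work:
Row minimums: [0, -2] → maximin = 0
Column maximums: [2, 0, 4] → minimax = 0
Saddle point exists! Game value = 0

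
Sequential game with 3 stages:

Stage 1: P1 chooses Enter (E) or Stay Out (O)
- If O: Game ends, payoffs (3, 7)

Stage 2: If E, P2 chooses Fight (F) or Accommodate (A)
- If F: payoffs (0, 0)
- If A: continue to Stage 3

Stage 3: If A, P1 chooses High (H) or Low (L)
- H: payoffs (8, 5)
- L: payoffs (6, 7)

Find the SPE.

SPE: (E, A, H); Outcome (8, 5)

Work:
Stage 3: P1 chooses H (8 vs 6)
Stage 2: P2: F->0, A->5 (anticipating H). Choose A
Stage 1: P1: O->3, E->8 (anticipating A, H). Choose E
SPE path: E -> A -> H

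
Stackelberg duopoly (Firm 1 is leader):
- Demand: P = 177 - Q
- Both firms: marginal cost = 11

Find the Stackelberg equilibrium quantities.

q₁* (leader) = 83.0, q₂* (follower) = 41.5

Work:
Follower's reaction: q₂ = (a - c - q₁)/2
Leader substitutes: π₁ = q₁·(a - q₁ - (a-c-q₁)/2 - c)
FOC: q₁* = (177 - 11)/2 = 83.00
Then: q₂* = (177 - 11 - 83.0)/2 = 41.50
Leader has first-mover advantage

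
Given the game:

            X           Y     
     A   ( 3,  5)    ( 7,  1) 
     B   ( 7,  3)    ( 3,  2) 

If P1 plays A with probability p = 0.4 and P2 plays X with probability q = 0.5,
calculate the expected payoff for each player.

E[P1] = 5.0, E[P2] = 2.7

Work:
E[P1] = p·q·π₁(A,X) + p·(1-q)·π₁(A,Y) + (1-p)·q·π₁(B,X) + (1-p)·(1-q)·π₁(B,Y)
= 0.4·0.5·3 + 0.4·0.5·7 + 0.6·0.5·7 + 0.6·0.5·3
= 5.0

E[P2] = 2.7 (similar calculation)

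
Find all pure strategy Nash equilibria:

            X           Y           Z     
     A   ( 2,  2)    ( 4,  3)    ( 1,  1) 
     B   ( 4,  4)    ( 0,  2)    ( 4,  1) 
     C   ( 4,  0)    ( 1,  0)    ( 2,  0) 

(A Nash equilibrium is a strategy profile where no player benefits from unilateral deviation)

Nash equilibrium: (A, Y), (B, X), (C, X)

Work:
Best responses:
  P1 vs X: payoffs [2, 4, 4] → best response B/C (payoff 4)
  P1 vs Y: payoffs [4, 0, 1] → best response A (payoff 4)
  P1 vs Z: payoffs [1, 4, 2] → best response B (payoff 4)
  P2 vs A: payoffs [2, 3, 1] → best response Y (payoff 3)
  P2 vs B: payoffs [4, 2, 1] → best response X (payoff 4)
  P2 vs C: payoffs [0, 0, 0] → best response X/Y/Z (payoff 0)
Mutual best responses: (A,Y), (B,X), (C,X) → Nash equilibria.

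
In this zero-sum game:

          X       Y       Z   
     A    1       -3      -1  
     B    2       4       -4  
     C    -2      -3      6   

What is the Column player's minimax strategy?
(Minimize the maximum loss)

Column should play X, value = 2

Work:
Column player minimizes Row's maximum payoff:
Column X: max payoff to Row = 2
Column Y: max payoff to Row = 4
Column Z: max payoff to Row = 6
Minimum is 2, achieved by column X.
Minimax strategy: X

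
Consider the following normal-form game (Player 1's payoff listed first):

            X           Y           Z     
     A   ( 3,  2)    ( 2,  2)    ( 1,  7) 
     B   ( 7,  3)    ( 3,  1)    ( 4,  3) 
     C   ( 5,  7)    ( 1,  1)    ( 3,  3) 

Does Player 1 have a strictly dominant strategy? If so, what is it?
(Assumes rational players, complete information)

Yes, Player 1's strictly dominant strategy is B

Work:
A strategy strictly dominates another if it gives a strictly higher payoff against every opponent action. Compare each pair of P1's strategies column-by-column:
  A vs B: [3 vs 7, 2 vs 3, 1 vs 4] → A does not strictly dominate B (column X: 3 ≤ 7)
  A vs C: [3 vs 5, 2 vs 1, 1 vs 3] → A does not strictly dominate C (column X: 3 ≤ 5)
  B vs A: [7 vs 3, 3 vs 2, 4 vs 1] → B strictly dominates A
  B vs C: [7 vs 5, 3 vs 1, 4 vs 3] → B strictly dominates C
  C vs A: [5 vs 3, 1 vs 2, 3 vs 1] → C does not strictly dominate A (column Y: 1 ≤ 2)
  C vs B: [5 vs 7, 1 vs 3, 3 vs 4] → C does not strictly dominate B (column X: 5 ≤ 7)
B strictly dominates every other strategy → strictly dominant.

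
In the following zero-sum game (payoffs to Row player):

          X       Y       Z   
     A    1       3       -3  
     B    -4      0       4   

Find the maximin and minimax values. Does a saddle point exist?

Maximin = -3, Minimax = 1, Saddle: False

Work:
Row minimums: [-3, -4] → maximin = -3
Column maximums: [1, 3, 4] → minimax = 1
No saddle point (maximin ≠ minimax). Mixed strategy needed.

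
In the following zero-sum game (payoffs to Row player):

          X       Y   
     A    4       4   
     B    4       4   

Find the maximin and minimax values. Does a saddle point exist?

Maximin = 4, Minimax = 4, Saddle: True

Work:
Row minimums: [4, 4] → maximin = 4
Column maximums: [4, 4] → minimax = 4
Saddle point exists! Game value = 4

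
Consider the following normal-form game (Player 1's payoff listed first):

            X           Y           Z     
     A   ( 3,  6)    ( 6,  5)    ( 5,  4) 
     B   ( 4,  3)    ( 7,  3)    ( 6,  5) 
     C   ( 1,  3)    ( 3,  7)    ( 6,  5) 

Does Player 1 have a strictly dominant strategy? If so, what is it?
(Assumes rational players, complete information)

No strictly dominant strategy exists for Player 1

Work:
A strategy strictly dominates another if it gives a strictly higher payoff against every opponent action. Compare each pair of P1's strategies column-by-column:
  A vs B: [3 vs 4, 6 vs 7, 5 vs 6] → A does not strictly dominate B (column X: 3 ≤ 4)
  A vs C: [3 vs 1, 6 vs 3, 5 vs 6] → A does not strictly dominate C (column Z: 5 ≤ 6)
  B vs A: [4 vs 3, 7 vs 6, 6 vs 5] → B strictly dominates A
  B vs C: [4 vs 1, 7 vs 3, 6 vs 6] → B does not strictly dominate C (column Z: 6 ≤ 6)
  C vs A: [1 vs 3, 3 vs 6, 6 vs 5] → C does not strictly dominate A (column X: 1 ≤ 3)
  C vs B: [1 vs 4, 3 vs 7, 6 vs 6] → C does not strictly dominate B (column X: 1 ≤ 4)
No single strategy strictly dominates all others → no strictly dominant strategy.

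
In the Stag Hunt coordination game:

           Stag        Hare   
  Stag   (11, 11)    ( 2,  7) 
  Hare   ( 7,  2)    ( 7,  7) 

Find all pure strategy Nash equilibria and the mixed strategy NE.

Pure NE: (Stag, Stag) and (Hare, Hare); Mixed NE: p = 0.5556, q = 0.5556

Work:
Check pure NE:
(Stag, Stag): (11, 11) - no unilateral deviation beneficial
(Hare, Hare): (7, 7) - no unilateral deviation beneficial
Mixed NE: P1 plays Stag with p = 0.5556, P2 plays Stag with q = 0.5556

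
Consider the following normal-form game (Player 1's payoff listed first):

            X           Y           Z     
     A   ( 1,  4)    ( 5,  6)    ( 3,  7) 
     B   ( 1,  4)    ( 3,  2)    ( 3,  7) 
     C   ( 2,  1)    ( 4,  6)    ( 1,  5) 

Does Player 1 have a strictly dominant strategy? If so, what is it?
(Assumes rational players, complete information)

No strictly dominant strategy exists for Player 1

Work:
A strategy strictly dominates another if it gives a strictly higher payoff against every opponent action. Compare each pair of P1's strategies column-by-column:
  A vs B: [1 vs 1, 5 vs 3, 3 vs 3] → A does not strictly dominate B (column X: 1 ≤ 1)
  A vs C: [1 vs 2, 5 vs 4, 3 vs 1] → A does not strictly dominate C (column X: 1 ≤ 2)
  B vs A: [1 vs 1, 3 vs 5, 3 vs 3] → B does not strictly dominate A (column X: 1 ≤ 1)
  B vs C: [1 vs 2, 3 vs 4, 3 vs 1] → B does not strictly dominate C (column X: 1 ≤ 2)
  C vs A: [2 vs 1, 4 vs 5, 1 vs 3] → C does not strictly dominate A (column Y: 4 ≤ 5)
  C vs B: [2 vs 1, 4 vs 3, 1 vs 3] → C does not strictly dominate B (column Z: 1 ≤ 3)
No single strategy strictly dominates all others → no strictly dominant strategy.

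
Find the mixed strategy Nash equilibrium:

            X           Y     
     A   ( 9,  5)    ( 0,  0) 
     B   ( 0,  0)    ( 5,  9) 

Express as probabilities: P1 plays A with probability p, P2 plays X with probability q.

p = 0.6429, q = 0.3571

Work:
Find probabilities that make opponent indifferent:
P2 chooses q to make P1 indifferent between A and B
P1 chooses p to make P2 indifferent between X and Y
Mixed NE: P1 plays (A: 0.6429, B: 0.3571), P2 plays (X: 0.3571, Y: 0.6429)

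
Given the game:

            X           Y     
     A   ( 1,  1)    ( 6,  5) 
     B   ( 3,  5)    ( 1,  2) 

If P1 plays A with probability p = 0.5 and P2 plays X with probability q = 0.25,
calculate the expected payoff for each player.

E[P1] = 3.125, E[P2] = 3.375

Work:
E[P1] = p·q·π₁(A,X) + p·(1-q)·π₁(A,Y) + (1-p)·q·π₁(B,X) + (1-p)·(1-q)·π₁(B,Y)
= 0.5·0.25·1 + 0.5·0.75·6 + 0.5·0.25·3 + 0.5·0.75·1
= 3.125

E[P2] = 3.375 (similar calculation)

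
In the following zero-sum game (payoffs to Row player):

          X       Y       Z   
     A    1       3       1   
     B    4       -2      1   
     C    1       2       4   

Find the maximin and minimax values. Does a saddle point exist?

Maximin = 1, Minimax = 3, Saddle: False

Work:
Row minimums: [1, -2, 1] → maximin = 1
Column maximums: [4, 3, 4] → minimax = 3
No saddle point (maximin ≠ minimax). Mixed strategy needed.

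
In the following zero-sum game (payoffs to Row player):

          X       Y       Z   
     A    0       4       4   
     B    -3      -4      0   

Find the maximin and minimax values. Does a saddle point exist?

Maximin = 0, Minimax = 0, Saddle: True

Work:
Row minimums: [0, -4] → maximin = 0
Column maximums: [0, 4, 4] → minimax = 0
Saddle point exists! Game value = 0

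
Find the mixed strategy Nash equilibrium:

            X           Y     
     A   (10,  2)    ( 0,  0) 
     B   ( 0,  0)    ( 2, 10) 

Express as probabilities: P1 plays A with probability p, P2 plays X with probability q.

p = 0.8333, q = 0.1667

Work:
Find probabilities that make opponent indifferent:
P2 chooses q to make P1 indifferent between A and B
P1 chooses p to make P2 indifferent between X and Y
Mixed NE: P1 plays (A: 0.8333, B: 0.1667), P2 plays (X: 0.1667, Y: 0.8333)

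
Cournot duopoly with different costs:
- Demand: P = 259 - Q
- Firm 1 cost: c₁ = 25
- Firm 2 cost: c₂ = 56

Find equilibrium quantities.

q₁* = 88.33, q₂* = 57.33

Work:
Reaction: q₁ = (259 - 25 - q₂)/2
Reaction: q₂ = (259 - 56 - q₁)/2
Solve simultaneously:
q₁* = (259 - 2×25 + 56)/3 = 88.33
q₂* = (259 - 2×56 + 25)/3 = 57.33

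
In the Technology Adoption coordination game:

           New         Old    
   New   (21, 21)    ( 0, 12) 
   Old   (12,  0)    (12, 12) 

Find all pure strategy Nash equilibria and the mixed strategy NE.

Pure NE: (New, New) and (Old, Old); Mixed NE: p = 0.5714, q = 0.5714

Work:
Check pure NE:
(New, New): (21, 21) - no unilateral deviation beneficial
(Old, Old): (12, 12) - no unilateral deviation beneficial
Mixed NE: P1 plays New with p = 0.5714, P2 plays New with q = 0.5714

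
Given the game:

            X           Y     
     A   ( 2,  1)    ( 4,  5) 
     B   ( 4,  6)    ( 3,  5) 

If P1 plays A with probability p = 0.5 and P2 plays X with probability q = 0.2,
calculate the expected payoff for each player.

E[P1] = 3.4, E[P2] = 4.7

Work:
E[P1] = p·q·π₁(A,X) + p·(1-q)·π₁(A,Y) + (1-p)·q·π₁(B,X) + (1-p)·(1-q)·π₁(B,Y)
= 0.5·0.2·2 + 0.5·0.8·4 + 0.5·0.2·4 + 0.5·0.8·3
= 3.4

E[P2] = 4.7 (similar calculation)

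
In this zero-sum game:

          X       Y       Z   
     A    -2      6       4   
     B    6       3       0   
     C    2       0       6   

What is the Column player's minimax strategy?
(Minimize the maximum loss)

Column should play X or Y or Z (all achieve the minimum), value = 6

Work:
Column player minimizes Row's maximum payoff:
Column X: max payoff to Row = 6
Column Y: max payoff to Row = 6
Column Z: max payoff to Row = 6
Minimum is 6, achieved by columns X, Y, Z (tied).
Each of X or Y or Z is a minimax strategy.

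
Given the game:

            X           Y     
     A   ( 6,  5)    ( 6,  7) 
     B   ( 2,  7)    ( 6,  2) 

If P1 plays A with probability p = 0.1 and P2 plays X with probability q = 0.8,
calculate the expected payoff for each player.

E[P1] = 3.12, E[P2] = 5.94

Work:
E[P1] = p·q·π₁(A,X) + p·(1-q)·π₁(A,Y) + (1-p)·q·π₁(B,X) + (1-p)·(1-q)·π₁(B,Y)
= 0.1·0.8·6 + 0.1·0.2·6 + 0.9·0.8·2 + 0.9·0.2·6
= 3.12

E[P2] = 5.94 (similar calculation)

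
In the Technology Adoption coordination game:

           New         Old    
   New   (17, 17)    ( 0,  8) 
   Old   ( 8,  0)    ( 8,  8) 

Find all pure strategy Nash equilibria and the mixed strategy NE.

Pure NE: (New, New) and (Old, Old); Mixed NE: p = 0.4706, q = 0.4706

Work:
Check pure NE:
(New, New): (17, 17) - no unilateral deviation beneficial
(Old, Old): (8, 8) - no unilateral deviation beneficial
Mixed NE: P1 plays New with p = 0.4706, P2 plays New with q = 0.4706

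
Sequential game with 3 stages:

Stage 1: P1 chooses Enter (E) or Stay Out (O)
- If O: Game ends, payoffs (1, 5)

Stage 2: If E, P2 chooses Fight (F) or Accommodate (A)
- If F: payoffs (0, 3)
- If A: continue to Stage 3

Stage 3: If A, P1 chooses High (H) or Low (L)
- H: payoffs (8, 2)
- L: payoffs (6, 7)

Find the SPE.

SPE: (O, F, H); Outcome (1, 5)

Work:
Stage 3: P1 chooses H (8 vs 6)
Stage 2: P2: F->3, A->2 (anticipating H). Choose F
Stage 1: P1: O->1, E->0 (anticipating F, H). Choose O
SPE path: O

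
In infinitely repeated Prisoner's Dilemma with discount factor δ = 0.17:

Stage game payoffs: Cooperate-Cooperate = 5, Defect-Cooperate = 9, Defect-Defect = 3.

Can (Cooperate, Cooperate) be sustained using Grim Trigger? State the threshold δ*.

δ* = 0.6667; since δ = 0.17 < 0.6667, cooperation cannot be sustained

Work:
For Grim Trigger:
Cooperate forever: 5/(1-δ)
Defect then punished: 9 + 3·δ/(1-δ)
Need: 5/(1-δ) ≥ 9 + 3·δ/(1-δ)
Solving: δ ≥ (T-R)/(T-P) = (9-5)/(9-3) = 0.6667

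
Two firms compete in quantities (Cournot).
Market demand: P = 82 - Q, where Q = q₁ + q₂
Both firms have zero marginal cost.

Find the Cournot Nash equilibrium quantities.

q₁* = q₂* = 27.33; P* = 27.33

Work:
Profit: π_i = P·q_i = (a - q_i - q_j)·q_i
FOC: ∂π_i/∂q_i = a - 2q_i - q_j = 0
Reaction function: q_i = (82 - q_j)/2
Symmetry: q* = 82/3 = 27.33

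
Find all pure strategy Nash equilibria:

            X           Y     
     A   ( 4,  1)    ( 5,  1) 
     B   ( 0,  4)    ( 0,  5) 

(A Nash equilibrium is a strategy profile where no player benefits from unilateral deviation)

Nash equilibrium: (A, X), (A, Y)

Work:
Best responses:
  P1 vs X: payoffs [4, 0] → best response A (payoff 4)
  P1 vs Y: payoffs [5, 0] → best response A (payoff 5)
  P2 vs A: payoffs [1, 1] → best response X/Y (payoff 1)
  P2 vs B: payoffs [4, 5] → best response Y (payoff 5)
Mutual best responses: (A,X), (A,Y) → Nash equilibria.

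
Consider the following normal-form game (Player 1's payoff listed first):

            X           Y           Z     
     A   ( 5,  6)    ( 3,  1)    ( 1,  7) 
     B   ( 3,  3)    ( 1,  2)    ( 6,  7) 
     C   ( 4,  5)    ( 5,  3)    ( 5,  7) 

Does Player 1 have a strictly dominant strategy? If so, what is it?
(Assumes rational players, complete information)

No strictly dominant strategy exists for Player 1

Work:
A strategy strictly dominates another if it gives a strictly higher payoff against every opponent action. Compare each pair of P1's strategies column-by-column:
  A vs B: [5 vs 3, 3 vs 1, 1 vs 6] → A does not strictly dominate B (column Z: 1 ≤ 6)
  A vs C: [5 vs 4, 3 vs 5, 1 vs 5] → A does not strictly dominate C (column Y: 3 ≤ 5)
  B vs A: [3 vs 5, 1 vs 3, 6 vs 1] → B does not strictly dominate A (column X: 3 ≤ 5)
  B vs C: [3 vs 4, 1 vs 5, 6 vs 5] → B does not strictly dominate C (column X: 3 ≤ 4)
  C vs A: [4 vs 5, 5 vs 3, 5 vs 1] → C does not strictly dominate A (column X: 4 ≤ 5)
  C vs B: [4 vs 3, 5 vs 1, 5 vs 6] → C does not strictly dominate B (column Z: 5 ≤ 6)
No single strategy strictly dominates all others → no strictly dominant strategy.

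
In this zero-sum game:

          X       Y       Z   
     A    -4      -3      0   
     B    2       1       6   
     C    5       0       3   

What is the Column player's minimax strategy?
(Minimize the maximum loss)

Column should play Y, value = 1

Work:
Column player minimizes Row's maximum payoff:
Column X: max payoff to Row = 5
Column Y: max payoff to Row = 1
Column Z: max payoff to Row = 6
Minimum is 1, achieved by column Y.
Minimax strategy: Y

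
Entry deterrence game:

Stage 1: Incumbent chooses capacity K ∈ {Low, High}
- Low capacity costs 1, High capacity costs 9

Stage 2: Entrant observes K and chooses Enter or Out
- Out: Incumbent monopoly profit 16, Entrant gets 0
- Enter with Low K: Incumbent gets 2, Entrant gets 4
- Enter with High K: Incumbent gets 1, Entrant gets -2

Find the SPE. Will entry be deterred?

SPE: (High, Enter|Low, Out|High); Entry deterred. Incumbent net profit = 7

Work:
After Low K: Entrant enters (4 > 0)
After High K: Entrant stays out (-2 < 0)
Incumbent: Low → 2−1=1, High → 16−9=7
Incumbent chooses High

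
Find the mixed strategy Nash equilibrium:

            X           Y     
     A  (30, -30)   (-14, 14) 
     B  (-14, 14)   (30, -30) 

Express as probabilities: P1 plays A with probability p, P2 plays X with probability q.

p = 0.5, q = 0.5

Work:
Find probabilities that make opponent indifferent:
P2 chooses q to make P1 indifferent between A and B
P1 chooses p to make P2 indifferent between X and Y
Mixed NE: P1 plays (A: 0.5, B: 0.5), P2 plays (X: 0.5, Y: 0.5)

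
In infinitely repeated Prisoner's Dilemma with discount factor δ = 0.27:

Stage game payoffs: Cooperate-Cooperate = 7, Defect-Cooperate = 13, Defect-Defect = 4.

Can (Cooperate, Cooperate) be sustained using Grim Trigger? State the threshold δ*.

δ* = 0.6667; since δ = 0.27 < 0.6667, cooperation cannot be sustained

Work:
For Grim Trigger:
Cooperate forever: 7/(1-δ)
Defect then punished: 13 + 4·δ/(1-δ)
Need: 7/(1-δ) ≥ 13 + 4·δ/(1-δ)
Solving: δ ≥ (T-R)/(T-P) = (13-7)/(13-4) = 0.6667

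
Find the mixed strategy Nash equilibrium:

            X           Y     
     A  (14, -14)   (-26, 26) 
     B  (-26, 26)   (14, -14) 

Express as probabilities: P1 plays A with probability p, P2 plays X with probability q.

p = 0.5, q = 0.5

Work:
Find probabilities that make opponent indifferent:
P2 chooses q to make P1 indifferent between A and B
P1 chooses p to make P2 indifferent between X and Y
Mixed NE: P1 plays (A: 0.5, B: 0.5), P2 plays (X: 0.5, Y: 0.5)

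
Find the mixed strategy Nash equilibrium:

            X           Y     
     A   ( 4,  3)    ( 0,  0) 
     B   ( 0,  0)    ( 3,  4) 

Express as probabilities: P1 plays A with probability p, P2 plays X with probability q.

p = 0.5714, q = 0.4286

Work:
Find probabilities that make opponent indifferent:
P2 chooses q to make P1 indifferent between A and B
P1 chooses p to make P2 indifferent between X and Y
Mixed NE: P1 plays (A: 0.5714, B: 0.4286), P2 plays (X: 0.4286, Y: 0.5714)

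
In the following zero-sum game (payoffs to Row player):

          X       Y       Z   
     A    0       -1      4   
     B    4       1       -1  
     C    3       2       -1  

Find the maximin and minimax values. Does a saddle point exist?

Maximin = -1, Minimax = 2, Saddle: False

Work:
Row minimums: [-1, -1, -1] → maximin = -1
Column maximums: [4, 2, 4] → minimax = 2
No saddle point (maximin ≠ minimax). Mixed strategy needed.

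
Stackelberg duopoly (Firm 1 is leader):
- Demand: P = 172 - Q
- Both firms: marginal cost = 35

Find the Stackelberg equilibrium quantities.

q₁* (leader) = 68.5, q₂* (follower) = 34.25

Work:
Follower's reaction: q₂ = (a - c - q₁)/2
Leader substitutes: π₁ = q₁·(a - q₁ - (a-c-q₁)/2 - c)
FOC: q₁* = (172 - 35)/2 = 68.50
Then: q₂* = (172 - 35 - 68.5)/2 = 34.25
Leader has first-mover advantage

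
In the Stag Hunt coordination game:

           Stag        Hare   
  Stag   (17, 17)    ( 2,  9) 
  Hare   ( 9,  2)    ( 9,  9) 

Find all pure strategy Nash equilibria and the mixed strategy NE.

Pure NE: (Stag, Stag) and (Hare, Hare); Mixed NE: p = 0.4667, q = 0.4667

Work:
Check pure NE:
(Stag, Stag): (17, 17) - no unilateral deviation beneficial
(Hare, Hare): (9, 9) - no unilateral deviation beneficial
Mixed NE: P1 plays Stag with p = 0.4667, P2 plays Stag with q = 0.4667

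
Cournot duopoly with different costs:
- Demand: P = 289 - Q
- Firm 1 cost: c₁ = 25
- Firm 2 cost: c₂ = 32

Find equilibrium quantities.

q₁* = 90.33, q₂* = 83.33

Work:
Reaction: q₁ = (289 - 25 - q₂)/2
Reaction: q₂ = (289 - 32 - q₁)/2
Solve simultaneously:
q₁* = (289 - 2×25 + 32)/3 = 90.33
q₂* = (289 - 2×32 + 25)/3 = 83.33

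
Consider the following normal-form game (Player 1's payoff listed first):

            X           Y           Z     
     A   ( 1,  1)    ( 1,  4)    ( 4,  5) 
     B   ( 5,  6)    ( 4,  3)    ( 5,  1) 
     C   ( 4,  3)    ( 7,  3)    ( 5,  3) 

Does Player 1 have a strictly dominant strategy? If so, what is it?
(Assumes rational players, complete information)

No strictly dominant strategy exists for Player 1

Work:
A strategy strictly dominates another if it gives a strictly higher payoff against every opponent action. Compare each pair of P1's strategies column-by-column:
  A vs B: [1 vs 5, 1 vs 4, 4 vs 5] → A does not strictly dominate B (column X: 1 ≤ 5)
  A vs C: [1 vs 4, 1 vs 7, 4 vs 5] → A does not strictly dominate C (column X: 1 ≤ 4)
  B vs A: [5 vs 1, 4 vs 1, 5 vs 4] → B strictly dominates A
  B vs C: [5 vs 4, 4 vs 7, 5 vs 5] → B does not strictly dominate C (column Y: 4 ≤ 7)
  C vs A: [4 vs 1, 7 vs 1, 5 vs 4] → C strictly dominates A
  C vs B: [4 vs 5, 7 vs 4, 5 vs 5] → C does not strictly dominate B (column X: 4 ≤ 5)
No single strategy strictly dominates all others → no strictly dominant strategy.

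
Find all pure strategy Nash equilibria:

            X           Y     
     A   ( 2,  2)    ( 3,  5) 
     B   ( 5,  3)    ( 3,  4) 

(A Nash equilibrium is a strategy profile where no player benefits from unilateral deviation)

Nash equilibrium: (A, Y), (B, Y)

Work:
Best responses:
  P1 vs X: payoffs [2, 5] → best response B (payoff 5)
  P1 vs Y: payoffs [3, 3] → best response A/B (payoff 3)
  P2 vs A: payoffs [2, 5] → best response Y (payoff 5)
  P2 vs B: payoffs [3, 4] → best response Y (payoff 4)
Mutual best responses: (A,Y), (B,Y) → Nash equilibria.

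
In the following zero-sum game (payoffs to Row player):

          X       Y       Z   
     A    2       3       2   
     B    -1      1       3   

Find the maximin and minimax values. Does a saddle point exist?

Maximin = 2, Minimax = 2, Saddle: True

Work:
Row minimums: [2, -1] → maximin = 2
Column maximums: [2, 3, 3] → minimax = 2
Saddle point exists! Game value = 2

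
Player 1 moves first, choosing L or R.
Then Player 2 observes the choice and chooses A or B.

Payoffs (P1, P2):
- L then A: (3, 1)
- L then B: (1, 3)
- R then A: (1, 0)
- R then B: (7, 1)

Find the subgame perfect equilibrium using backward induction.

P1 plays R, P2 plays B after L and B after R; Payoff (7, 1)

Work:
Backward induction:
After L: P2 chooses B → P1 gets 1
After R: P2 chooses B → P1 gets 7
P1 chooses R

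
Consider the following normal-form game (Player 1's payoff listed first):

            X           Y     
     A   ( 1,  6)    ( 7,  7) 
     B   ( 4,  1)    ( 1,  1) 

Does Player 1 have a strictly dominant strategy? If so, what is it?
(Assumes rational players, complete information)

No strictly dominant strategy exists for Player 1

Work:
A strategy strictly dominates another if it gives a strictly higher payoff against every opponent action. Compare each pair of P1's strategies column-by-column:
  A vs B: [1 vs 4, 7 vs 1] → A does not strictly dominate B (column X: 1 ≤ 4)
  B vs A: [4 vs 1, 1 vs 7] → B does not strictly dominate A (column Y: 1 ≤ 7)
No single strategy strictly dominates all others → no strictly dominant strategy.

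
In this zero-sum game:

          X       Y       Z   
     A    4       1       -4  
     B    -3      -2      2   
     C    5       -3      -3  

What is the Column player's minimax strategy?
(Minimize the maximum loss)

Column should play Y, value = 1

Work:
Column player minimizes Row's maximum payoff:
Column X: max payoff to Row = 5
Column Y: max payoff to Row = 1
Column Z: max payoff to Row = 2
Minimum is 1, achieved by column Y.
Minimax strategy: Y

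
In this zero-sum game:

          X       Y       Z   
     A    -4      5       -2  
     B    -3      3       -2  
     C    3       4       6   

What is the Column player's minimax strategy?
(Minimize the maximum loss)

Column should play X, value = 3

Work:
Column player minimizes Row's maximum payoff:
Column X: max payoff to Row = 3
Column Y: max payoff to Row = 5
Column Z: max payoff to Row = 6
Minimum is 3, achieved by column X.
Minimax strategy: X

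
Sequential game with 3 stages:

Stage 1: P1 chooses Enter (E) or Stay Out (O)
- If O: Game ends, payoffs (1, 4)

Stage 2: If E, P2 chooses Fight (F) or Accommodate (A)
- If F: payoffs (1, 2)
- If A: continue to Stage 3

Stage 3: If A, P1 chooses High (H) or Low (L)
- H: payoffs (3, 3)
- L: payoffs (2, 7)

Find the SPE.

SPE: (E, A, H); Outcome (3, 3)

Work:
Stage 3: P1 chooses H (3 vs 2)
Stage 2: P2: F->2, A->3 (anticipating H). Choose A
Stage 1: P1: O->1, E->3 (anticipating A, H). Choose E
SPE path: E -> A -> H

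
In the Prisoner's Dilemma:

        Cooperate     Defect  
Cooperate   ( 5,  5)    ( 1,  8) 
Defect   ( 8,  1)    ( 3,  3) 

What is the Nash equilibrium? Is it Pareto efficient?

(Defect, Defect) is NE; not Pareto efficient

Work:
Defect dominates Cooperate for both players:
If P2 cooperates: Defect (8) > Cooperate (5)
If P2 defects: Defect (3) > Cooperate (1)
NE: (Defect, Defect) with payoff (3, 3)
But (Cooperate, Cooperate) = (5, 5) Pareto dominates (3, 3)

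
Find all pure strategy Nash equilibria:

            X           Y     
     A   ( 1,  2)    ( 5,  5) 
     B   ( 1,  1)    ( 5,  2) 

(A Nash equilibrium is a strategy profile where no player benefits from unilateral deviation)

Nash equilibrium: (A, Y), (B, Y)

Work:
Best responses:
  P1 vs X: payoffs [1, 1] → best response A/B (payoff 1)
  P1 vs Y: payoffs [5, 5] → best response A/B (payoff 5)
  P2 vs A: payoffs [2, 5] → best response Y (payoff 5)
  P2 vs B: payoffs [1, 2] → best response Y (payoff 2)
Mutual best responses: (A,Y), (B,Y) → Nash equilibria.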